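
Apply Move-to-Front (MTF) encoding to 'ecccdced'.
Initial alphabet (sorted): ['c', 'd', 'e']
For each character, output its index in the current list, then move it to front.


MTF encoding:
'e': index 2 in ['c', 'd', 'e'] -> ['e', 'c', 'd']
'c': index 1 in ['e', 'c', 'd'] -> ['c', 'e', 'd']
'c': index 0 in ['c', 'e', 'd'] -> ['c', 'e', 'd']
'c': index 0 in ['c', 'e', 'd'] -> ['c', 'e', 'd']
'd': index 2 in ['c', 'e', 'd'] -> ['d', 'c', 'e']
'c': index 1 in ['d', 'c', 'e'] -> ['c', 'd', 'e']
'e': index 2 in ['c', 'd', 'e'] -> ['e', 'c', 'd']
'd': index 2 in ['e', 'c', 'd'] -> ['d', 'e', 'c']


Output: [2, 1, 0, 0, 2, 1, 2, 2]


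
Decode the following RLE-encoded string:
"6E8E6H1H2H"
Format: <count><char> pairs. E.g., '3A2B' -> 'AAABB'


Expanding each <count><char> pair:
  6E -> 'EEEEEE'
  8E -> 'EEEEEEEE'
  6H -> 'HHHHHH'
  1H -> 'H'
  2H -> 'HH'

Decoded = EEEEEEEEEEEEEEHHHHHHHHH


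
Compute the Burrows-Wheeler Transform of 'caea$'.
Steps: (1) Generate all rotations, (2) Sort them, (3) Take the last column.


Rotations (sorted):
  0: $caea -> last char: a
  1: a$cae -> last char: e
  2: aea$c -> last char: c
  3: caea$ -> last char: $
  4: ea$ca -> last char: a


BWT = aec$a


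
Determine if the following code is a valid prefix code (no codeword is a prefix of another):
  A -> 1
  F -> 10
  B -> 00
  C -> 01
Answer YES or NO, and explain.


Checking each pair (does one codeword prefix another?):
  A='1' vs F='10': prefix -- VIOLATION

NO -- this is NOT a valid prefix code. A (1) is a prefix of F (10).


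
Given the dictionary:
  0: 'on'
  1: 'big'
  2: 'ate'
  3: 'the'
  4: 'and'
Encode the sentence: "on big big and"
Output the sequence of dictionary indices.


Look up each word in the dictionary:
  'on' -> 0
  'big' -> 1
  'big' -> 1
  'and' -> 4

Encoded: [0, 1, 1, 4]


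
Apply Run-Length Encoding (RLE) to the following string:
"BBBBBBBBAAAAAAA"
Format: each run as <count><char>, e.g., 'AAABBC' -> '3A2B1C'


Scanning runs left to right:
  i=0: run of 'B' x 8 -> '8B'
  i=8: run of 'A' x 7 -> '7A'

RLE = 8B7A


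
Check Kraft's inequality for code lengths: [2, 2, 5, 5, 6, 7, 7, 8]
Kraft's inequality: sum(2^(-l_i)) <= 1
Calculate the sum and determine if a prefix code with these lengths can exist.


Sum = 2^(-2) + 2^(-2) + 2^(-5) + 2^(-5) + 2^(-6) + 2^(-7) + 2^(-7) + 2^(-8)
    = 0.25 + 0.25 + 0.03125 + 0.03125 + 0.015625 + 0.0078125 + 0.0078125 + 0.00390625
    = 153/256 = 0.59765625
Since 0.59765625 <= 1, Kraft's inequality IS satisfied.
A prefix code with these lengths CAN exist.

Kraft sum = 0.59765625. Satisfied.


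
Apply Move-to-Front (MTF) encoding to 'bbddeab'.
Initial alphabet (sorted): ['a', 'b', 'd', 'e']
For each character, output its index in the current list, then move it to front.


MTF encoding:
'b': index 1 in ['a', 'b', 'd', 'e'] -> ['b', 'a', 'd', 'e']
'b': index 0 in ['b', 'a', 'd', 'e'] -> ['b', 'a', 'd', 'e']
'd': index 2 in ['b', 'a', 'd', 'e'] -> ['d', 'b', 'a', 'e']
'd': index 0 in ['d', 'b', 'a', 'e'] -> ['d', 'b', 'a', 'e']
'e': index 3 in ['d', 'b', 'a', 'e'] -> ['e', 'd', 'b', 'a']
'a': index 3 in ['e', 'd', 'b', 'a'] -> ['a', 'e', 'd', 'b']
'b': index 3 in ['a', 'e', 'd', 'b'] -> ['b', 'a', 'e', 'd']


Output: [1, 0, 2, 0, 3, 3, 3]


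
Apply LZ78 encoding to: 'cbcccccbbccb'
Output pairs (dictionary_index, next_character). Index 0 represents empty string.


LZ78 encoding steps:
Dictionary: {0: ''}
Step 1: w='' (idx 0), next='c' -> output (0, 'c'), add 'c' as idx 1
Step 2: w='' (idx 0), next='b' -> output (0, 'b'), add 'b' as idx 2
Step 3: w='c' (idx 1), next='c' -> output (1, 'c'), add 'cc' as idx 3
Step 4: w='cc' (idx 3), next='c' -> output (3, 'c'), add 'ccc' as idx 4
Step 5: w='b' (idx 2), next='b' -> output (2, 'b'), add 'bb' as idx 5
Step 6: w='cc' (idx 3), next='b' -> output (3, 'b'), add 'ccb' as idx 6


Encoded: [(0, 'c'), (0, 'b'), (1, 'c'), (3, 'c'), (2, 'b'), (3, 'b')]


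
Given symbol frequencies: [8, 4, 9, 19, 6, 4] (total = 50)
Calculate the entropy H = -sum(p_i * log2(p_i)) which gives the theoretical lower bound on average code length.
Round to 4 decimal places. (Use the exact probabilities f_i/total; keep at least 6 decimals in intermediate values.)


Per-symbol terms -p_i * log2(p_i) with p_i = f_i/50:
  p = 8/50 = 0.160000: log2(p) = -2.643856, -p*log2(p) = 0.423017
  p = 4/50 = 0.080000: log2(p) = -3.643856, -p*log2(p) = 0.291508
  p = 9/50 = 0.180000: log2(p) = -2.473931, -p*log2(p) = 0.445308
  p = 19/50 = 0.380000: log2(p) = -1.395929, -p*log2(p) = 0.530453
  p = 6/50 = 0.120000: log2(p) = -3.058894, -p*log2(p) = 0.367067
  p = 4/50 = 0.080000: log2(p) = -3.643856, -p*log2(p) = 0.291508
H = 0.423017 + 0.291508 + 0.445308 + 0.530453 + 0.367067 + 0.291508 = 2.348861

H = 2.3489 bits/symbol


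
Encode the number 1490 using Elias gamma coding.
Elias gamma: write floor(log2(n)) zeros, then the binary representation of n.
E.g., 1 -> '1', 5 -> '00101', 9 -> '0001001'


num_bits = floor(log2(1490)) + 1 = 11
leading_zeros = num_bits - 1 = 10
binary(1490) = 10111010010

Elias gamma(1490) = '0000000000' + '10111010010' = 000000000010111010010 (21 bits)


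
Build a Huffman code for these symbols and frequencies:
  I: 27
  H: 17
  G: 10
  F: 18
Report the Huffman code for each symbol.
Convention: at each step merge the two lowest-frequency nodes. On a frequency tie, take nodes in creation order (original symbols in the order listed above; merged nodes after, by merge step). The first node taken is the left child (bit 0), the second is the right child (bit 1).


Huffman tree construction:
Step 1: Merge G(10) + H(17) = 27
Step 2: Merge F(18) + I(27) = 45
Step 3: Merge (G+H)(27) + (F+I)(45) = 72
Read each symbol's code off the tree from the root (left child = 0, right child = 1).

Codes:
  I: 11 (length 2)
  H: 01 (length 2)
  G: 00 (length 2)
  F: 10 (length 2)
Average code length: 144/72 = 2.0000 bits/symbol


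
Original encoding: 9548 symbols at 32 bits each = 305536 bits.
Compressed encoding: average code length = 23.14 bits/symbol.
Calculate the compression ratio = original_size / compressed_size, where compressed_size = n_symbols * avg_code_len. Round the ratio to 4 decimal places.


original_size = n_symbols * orig_bits = 9548 * 32 = 305536 bits
compressed_size = n_symbols * avg_code_len = 9548 * 23.14 = 220940.72 bits
ratio = original_size / compressed_size = 305536 / 220940.72 = 1.3829

Compression ratio = 1.3829


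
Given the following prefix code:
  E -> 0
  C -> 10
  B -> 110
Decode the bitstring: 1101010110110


Decoding step by step:
Bits 110 -> B
Bits 10 -> C
Bits 10 -> C
Bits 110 -> B
Bits 110 -> B


Decoded message: BCCBB


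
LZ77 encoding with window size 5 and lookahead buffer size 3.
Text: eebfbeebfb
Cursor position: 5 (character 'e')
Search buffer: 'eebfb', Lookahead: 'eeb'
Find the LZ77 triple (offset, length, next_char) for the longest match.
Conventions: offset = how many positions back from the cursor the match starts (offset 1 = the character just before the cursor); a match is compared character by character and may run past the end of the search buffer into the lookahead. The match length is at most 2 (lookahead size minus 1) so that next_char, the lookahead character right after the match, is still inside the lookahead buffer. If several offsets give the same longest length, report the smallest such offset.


Try each offset into the search buffer:
  offset=1 (pos 4, char 'b'): match length 0
  offset=2 (pos 3, char 'f'): match length 0
  offset=3 (pos 2, char 'b'): match length 0
  offset=4 (pos 1, char 'e'): match length 1
  offset=5 (pos 0, char 'e'): match length 2
Longest match has length 2 at offset 5.
next_char = character at position 5 + 2 = 7 -> 'b'

Best match: offset=5, length=2 (matching 'ee' starting at position 0)
LZ77 triple: (5, 2, 'b')


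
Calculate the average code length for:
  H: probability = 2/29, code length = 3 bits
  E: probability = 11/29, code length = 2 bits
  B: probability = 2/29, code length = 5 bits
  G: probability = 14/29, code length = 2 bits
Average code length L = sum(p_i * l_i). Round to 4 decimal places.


Weighted contributions p_i * l_i:
  H: (2/29) * 3 = 6/29
  E: (11/29) * 2 = 22/29
  B: (2/29) * 5 = 10/29
  G: (14/29) * 2 = 28/29
Sum = (6 + 22 + 10 + 28)/29 = 66/29

L = 66/29 = 2.2759 bits/symbol


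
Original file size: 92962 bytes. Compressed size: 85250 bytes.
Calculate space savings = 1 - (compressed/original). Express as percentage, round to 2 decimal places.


ratio = compressed/original = 85250/92962 = 0.917041
savings = 1 - ratio = 1 - 0.917041 = 0.082959
as a percentage: 0.082959 * 100 = 8.3%

Space savings = 1 - 85250/92962 = 8.3%


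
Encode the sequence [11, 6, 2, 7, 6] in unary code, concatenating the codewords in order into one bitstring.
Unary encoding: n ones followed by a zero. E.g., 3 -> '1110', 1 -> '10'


Encode each number as n ones followed by a terminating 0:
  11 -> 111111111110 (12 bits)
  6 -> 1111110 (7 bits)
  2 -> 110 (3 bits)
  7 -> 11111110 (8 bits)
  6 -> 1111110 (7 bits)
Total length = 12 + 7 + 3 + 8 + 7 = 37 bits.

Unary([11, 6, 2, 7, 6]) = 1111111111101111110110111111101111110 (37 bits)


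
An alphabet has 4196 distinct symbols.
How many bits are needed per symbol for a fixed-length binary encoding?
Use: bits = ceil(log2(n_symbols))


log2(4196) = 12.0348
Bracket: 2^12 = 4096 < 4196 <= 2^13 = 8192
So ceil(log2(4196)) = 13

bits = ceil(log2(4196)) = ceil(12.0348) = 13 bits


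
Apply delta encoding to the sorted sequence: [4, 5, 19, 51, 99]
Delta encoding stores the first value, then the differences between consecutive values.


First value: 4
Deltas:
  5 - 4 = 1
  19 - 5 = 14
  51 - 19 = 32
  99 - 51 = 48


Delta encoded: [4, 1, 14, 32, 48]


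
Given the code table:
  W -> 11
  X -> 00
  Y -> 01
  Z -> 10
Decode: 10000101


Decoding:
10 -> Z
00 -> X
01 -> Y
01 -> Y


Result: ZXYY


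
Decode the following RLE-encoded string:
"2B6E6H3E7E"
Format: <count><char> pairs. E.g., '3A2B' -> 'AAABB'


Expanding each <count><char> pair:
  2B -> 'BB'
  6E -> 'EEEEEE'
  6H -> 'HHHHHH'
  3E -> 'EEE'
  7E -> 'EEEEEEE'

Decoded = BBEEEEEEHHHHHHEEEEEEEEEE


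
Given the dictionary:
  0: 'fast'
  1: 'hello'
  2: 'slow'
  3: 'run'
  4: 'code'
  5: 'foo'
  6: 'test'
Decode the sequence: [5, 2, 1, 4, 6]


Look up each index in the dictionary:
  5 -> 'foo'
  2 -> 'slow'
  1 -> 'hello'
  4 -> 'code'
  6 -> 'test'

Decoded: "foo slow hello code test"


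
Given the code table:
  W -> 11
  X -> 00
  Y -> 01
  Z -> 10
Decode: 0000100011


Decoding:
00 -> X
00 -> X
10 -> Z
00 -> X
11 -> W


Result: XXZXW


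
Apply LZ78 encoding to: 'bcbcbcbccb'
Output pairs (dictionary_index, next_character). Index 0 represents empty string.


LZ78 encoding steps:
Dictionary: {0: ''}
Step 1: w='' (idx 0), next='b' -> output (0, 'b'), add 'b' as idx 1
Step 2: w='' (idx 0), next='c' -> output (0, 'c'), add 'c' as idx 2
Step 3: w='b' (idx 1), next='c' -> output (1, 'c'), add 'bc' as idx 3
Step 4: w='bc' (idx 3), next='b' -> output (3, 'b'), add 'bcb' as idx 4
Step 5: w='c' (idx 2), next='c' -> output (2, 'c'), add 'cc' as idx 5
Step 6: w='b' (idx 1), end of input -> output (1, '')


Encoded: [(0, 'b'), (0, 'c'), (1, 'c'), (3, 'b'), (2, 'c'), (1, '')]


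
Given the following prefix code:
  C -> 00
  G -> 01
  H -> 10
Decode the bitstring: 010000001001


Decoding step by step:
Bits 01 -> G
Bits 00 -> C
Bits 00 -> C
Bits 00 -> C
Bits 10 -> H
Bits 01 -> G


Decoded message: GCCCHG


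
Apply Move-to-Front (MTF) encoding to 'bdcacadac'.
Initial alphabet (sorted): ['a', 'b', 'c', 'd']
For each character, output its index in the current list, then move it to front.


MTF encoding:
'b': index 1 in ['a', 'b', 'c', 'd'] -> ['b', 'a', 'c', 'd']
'd': index 3 in ['b', 'a', 'c', 'd'] -> ['d', 'b', 'a', 'c']
'c': index 3 in ['d', 'b', 'a', 'c'] -> ['c', 'd', 'b', 'a']
'a': index 3 in ['c', 'd', 'b', 'a'] -> ['a', 'c', 'd', 'b']
'c': index 1 in ['a', 'c', 'd', 'b'] -> ['c', 'a', 'd', 'b']
'a': index 1 in ['c', 'a', 'd', 'b'] -> ['a', 'c', 'd', 'b']
'd': index 2 in ['a', 'c', 'd', 'b'] -> ['d', 'a', 'c', 'b']
'a': index 1 in ['d', 'a', 'c', 'b'] -> ['a', 'd', 'c', 'b']
'c': index 2 in ['a', 'd', 'c', 'b'] -> ['c', 'a', 'd', 'b']


Output: [1, 3, 3, 3, 1, 1, 2, 1, 2]


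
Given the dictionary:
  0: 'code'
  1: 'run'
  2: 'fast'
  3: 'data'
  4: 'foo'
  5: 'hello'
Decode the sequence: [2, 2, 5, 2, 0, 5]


Look up each index in the dictionary:
  2 -> 'fast'
  2 -> 'fast'
  5 -> 'hello'
  2 -> 'fast'
  0 -> 'code'
  5 -> 'hello'

Decoded: "fast fast hello fast code hello"


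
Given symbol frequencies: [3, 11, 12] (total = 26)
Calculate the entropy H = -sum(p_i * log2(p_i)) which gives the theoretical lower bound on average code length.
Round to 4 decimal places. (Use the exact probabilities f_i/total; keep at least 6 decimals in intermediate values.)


Per-symbol terms -p_i * log2(p_i) with p_i = f_i/26:
  p = 3/26 = 0.115385: log2(p) = -3.115477, -p*log2(p) = 0.359478
  p = 11/26 = 0.423077: log2(p) = -1.241008, -p*log2(p) = 0.525042
  p = 12/26 = 0.461538: log2(p) = -1.115477, -p*log2(p) = 0.514836
H = 0.359478 + 0.525042 + 0.514836 = 1.399356

H = 1.3994 bits/symbol


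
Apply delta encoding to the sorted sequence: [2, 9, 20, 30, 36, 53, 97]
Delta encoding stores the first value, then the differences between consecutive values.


First value: 2
Deltas:
  9 - 2 = 7
  20 - 9 = 11
  30 - 20 = 10
  36 - 30 = 6
  53 - 36 = 17
  97 - 53 = 44


Delta encoded: [2, 7, 11, 10, 6, 17, 44]


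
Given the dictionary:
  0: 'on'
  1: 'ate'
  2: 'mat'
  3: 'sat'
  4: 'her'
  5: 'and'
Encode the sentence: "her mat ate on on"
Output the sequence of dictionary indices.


Look up each word in the dictionary:
  'her' -> 4
  'mat' -> 2
  'ate' -> 1
  'on' -> 0
  'on' -> 0

Encoded: [4, 2, 1, 0, 0]


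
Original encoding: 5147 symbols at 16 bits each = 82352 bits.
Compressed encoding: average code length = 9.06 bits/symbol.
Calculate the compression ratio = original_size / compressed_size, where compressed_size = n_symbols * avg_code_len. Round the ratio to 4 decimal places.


original_size = n_symbols * orig_bits = 5147 * 16 = 82352 bits
compressed_size = n_symbols * avg_code_len = 5147 * 9.06 = 46631.82 bits
ratio = original_size / compressed_size = 82352 / 46631.82 = 1.766

Compression ratio = 1.766


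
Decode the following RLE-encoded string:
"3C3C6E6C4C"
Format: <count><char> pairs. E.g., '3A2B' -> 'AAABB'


Expanding each <count><char> pair:
  3C -> 'CCC'
  3C -> 'CCC'
  6E -> 'EEEEEE'
  6C -> 'CCCCCC'
  4C -> 'CCCC'

Decoded = CCCCCCEEEEEECCCCCCCCCC


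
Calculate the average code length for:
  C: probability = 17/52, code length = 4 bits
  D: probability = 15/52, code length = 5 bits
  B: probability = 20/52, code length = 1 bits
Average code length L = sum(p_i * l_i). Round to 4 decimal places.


Weighted contributions p_i * l_i:
  C: (17/52) * 4 = 68/52
  D: (15/52) * 5 = 75/52
  B: (20/52) * 1 = 20/52
Sum = (68 + 75 + 20)/52 = 163/52

L = 163/52 = 3.1346 bits/symbol


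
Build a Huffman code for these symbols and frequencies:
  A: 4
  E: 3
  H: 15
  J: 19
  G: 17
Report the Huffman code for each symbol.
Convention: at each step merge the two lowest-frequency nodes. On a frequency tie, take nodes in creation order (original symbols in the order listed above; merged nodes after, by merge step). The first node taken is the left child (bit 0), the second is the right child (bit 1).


Huffman tree construction:
Step 1: Merge E(3) + A(4) = 7
Step 2: Merge (E+A)(7) + H(15) = 22
Step 3: Merge G(17) + J(19) = 36
Step 4: Merge ((E+A)+H)(22) + (G+J)(36) = 58
Read each symbol's code off the tree from the root (left child = 0, right child = 1).

Codes:
  A: 001 (length 3)
  E: 000 (length 3)
  H: 01 (length 2)
  J: 11 (length 2)
  G: 10 (length 2)
Average code length: 123/58 = 2.1207 bits/symbol


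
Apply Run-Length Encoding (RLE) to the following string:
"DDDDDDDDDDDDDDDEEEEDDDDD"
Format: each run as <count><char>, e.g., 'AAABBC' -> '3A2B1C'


Scanning runs left to right:
  i=0: run of 'D' x 15 -> '15D'
  i=15: run of 'E' x 4 -> '4E'
  i=19: run of 'D' x 5 -> '5D'

RLE = 15D4E5D


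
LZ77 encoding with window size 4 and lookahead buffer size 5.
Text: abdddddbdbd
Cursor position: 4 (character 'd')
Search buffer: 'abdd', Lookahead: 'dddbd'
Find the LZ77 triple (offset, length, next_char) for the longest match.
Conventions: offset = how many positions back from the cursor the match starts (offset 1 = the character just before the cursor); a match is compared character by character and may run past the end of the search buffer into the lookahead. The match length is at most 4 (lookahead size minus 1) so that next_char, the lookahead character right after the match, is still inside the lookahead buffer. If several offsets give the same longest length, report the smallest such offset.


Try each offset into the search buffer:
  offset=1 (pos 3, char 'd'): match length 3
  offset=2 (pos 2, char 'd'): match length 3
  offset=3 (pos 1, char 'b'): match length 0
  offset=4 (pos 0, char 'a'): match length 0
Longest match has length 3, found at offsets 1, 2; take the smallest, offset 1.
next_char = character at position 4 + 3 = 7 -> 'b'

Best match: offset=1, length=3 (matching 'ddd' starting at position 3)
LZ77 triple: (1, 3, 'b')


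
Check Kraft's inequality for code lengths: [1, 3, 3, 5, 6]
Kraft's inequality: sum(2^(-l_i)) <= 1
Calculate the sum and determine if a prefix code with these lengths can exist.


Sum = 2^(-1) + 2^(-3) + 2^(-3) + 2^(-5) + 2^(-6)
    = 0.5 + 0.125 + 0.125 + 0.03125 + 0.015625
    = 51/64 = 0.796875
Since 0.796875 <= 1, Kraft's inequality IS satisfied.
A prefix code with these lengths CAN exist.

Kraft sum = 0.796875. Satisfied.


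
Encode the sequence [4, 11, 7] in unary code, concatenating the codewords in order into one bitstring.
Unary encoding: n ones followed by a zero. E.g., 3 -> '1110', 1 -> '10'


Encode each number as n ones followed by a terminating 0:
  4 -> 11110 (5 bits)
  11 -> 111111111110 (12 bits)
  7 -> 11111110 (8 bits)
Total length = 5 + 12 + 8 = 25 bits.

Unary([4, 11, 7]) = 1111011111111111011111110 (25 bits)


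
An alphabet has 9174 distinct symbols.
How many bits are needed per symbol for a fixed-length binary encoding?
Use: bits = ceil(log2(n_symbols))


log2(9174) = 13.1633
Bracket: 2^13 = 8192 < 9174 <= 2^14 = 16384
So ceil(log2(9174)) = 14

bits = ceil(log2(9174)) = ceil(13.1633) = 14 bits


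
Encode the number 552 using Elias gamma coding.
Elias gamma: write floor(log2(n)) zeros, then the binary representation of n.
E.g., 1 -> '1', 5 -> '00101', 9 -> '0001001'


num_bits = floor(log2(552)) + 1 = 10
leading_zeros = num_bits - 1 = 9
binary(552) = 1000101000

Elias gamma(552) = '000000000' + '1000101000' = 0000000001000101000 (19 bits)


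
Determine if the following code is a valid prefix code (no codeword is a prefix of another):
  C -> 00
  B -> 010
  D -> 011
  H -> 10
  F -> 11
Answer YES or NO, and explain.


Checking each pair (does one codeword prefix another?):
  C='00' vs B='010': no prefix
  C='00' vs D='011': no prefix
  C='00' vs H='10': no prefix
  C='00' vs F='11': no prefix
  B='010' vs C='00': no prefix
  B='010' vs D='011': no prefix
  B='010' vs H='10': no prefix
  B='010' vs F='11': no prefix
  D='011' vs C='00': no prefix
  D='011' vs B='010': no prefix
  D='011' vs H='10': no prefix
  D='011' vs F='11': no prefix
  H='10' vs C='00': no prefix
  H='10' vs B='010': no prefix
  H='10' vs D='011': no prefix
  H='10' vs F='11': no prefix
  F='11' vs C='00': no prefix
  F='11' vs B='010': no prefix
  F='11' vs D='011': no prefix
  F='11' vs H='10': no prefix
No violation found over all pairs.

YES -- this is a valid prefix code. No codeword is a prefix of any other codeword.


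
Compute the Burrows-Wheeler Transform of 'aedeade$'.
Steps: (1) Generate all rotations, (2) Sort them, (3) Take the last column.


Rotations (sorted):
  0: $aedeade -> last char: e
  1: ade$aede -> last char: e
  2: aedeade$ -> last char: $
  3: de$aedea -> last char: a
  4: deade$ae -> last char: e
  5: e$aedead -> last char: d
  6: eade$aed -> last char: d
  7: edeade$a -> last char: a


BWT = ee$aedda


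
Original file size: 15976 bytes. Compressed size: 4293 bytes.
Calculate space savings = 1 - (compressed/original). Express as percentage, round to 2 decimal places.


ratio = compressed/original = 4293/15976 = 0.268716
savings = 1 - ratio = 1 - 0.268716 = 0.731284
as a percentage: 0.731284 * 100 = 73.13%

Space savings = 1 - 4293/15976 = 73.13%


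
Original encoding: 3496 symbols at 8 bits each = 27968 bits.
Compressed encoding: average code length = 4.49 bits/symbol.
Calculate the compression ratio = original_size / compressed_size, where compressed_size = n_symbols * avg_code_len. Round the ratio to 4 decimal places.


original_size = n_symbols * orig_bits = 3496 * 8 = 27968 bits
compressed_size = n_symbols * avg_code_len = 3496 * 4.49 = 15697.04 bits
ratio = original_size / compressed_size = 27968 / 15697.04 = 1.7817

Compression ratio = 1.7817


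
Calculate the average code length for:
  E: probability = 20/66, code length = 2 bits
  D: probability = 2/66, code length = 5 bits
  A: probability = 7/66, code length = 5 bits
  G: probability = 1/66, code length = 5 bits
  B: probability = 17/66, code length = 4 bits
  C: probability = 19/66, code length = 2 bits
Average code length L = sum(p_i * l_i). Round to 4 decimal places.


Weighted contributions p_i * l_i:
  E: (20/66) * 2 = 40/66
  D: (2/66) * 5 = 10/66
  A: (7/66) * 5 = 35/66
  G: (1/66) * 5 = 5/66
  B: (17/66) * 4 = 68/66
  C: (19/66) * 2 = 38/66
Sum = (40 + 10 + 35 + 5 + 68 + 38)/66 = 196/66

L = 196/66 = 2.9697 bits/symbol


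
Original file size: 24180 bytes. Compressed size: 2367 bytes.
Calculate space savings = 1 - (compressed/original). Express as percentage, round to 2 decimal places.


ratio = compressed/original = 2367/24180 = 0.097891
savings = 1 - ratio = 1 - 0.097891 = 0.902109
as a percentage: 0.902109 * 100 = 90.21%

Space savings = 1 - 2367/24180 = 90.21%


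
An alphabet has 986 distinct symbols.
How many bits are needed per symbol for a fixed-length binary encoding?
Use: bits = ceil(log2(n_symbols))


log2(986) = 9.9454
Bracket: 2^9 = 512 < 986 <= 2^10 = 1024
So ceil(log2(986)) = 10

bits = ceil(log2(986)) = ceil(9.9454) = 10 bits


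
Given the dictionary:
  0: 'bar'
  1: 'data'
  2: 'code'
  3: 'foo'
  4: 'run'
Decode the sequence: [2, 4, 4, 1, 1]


Look up each index in the dictionary:
  2 -> 'code'
  4 -> 'run'
  4 -> 'run'
  1 -> 'data'
  1 -> 'data'

Decoded: "code run run data data"


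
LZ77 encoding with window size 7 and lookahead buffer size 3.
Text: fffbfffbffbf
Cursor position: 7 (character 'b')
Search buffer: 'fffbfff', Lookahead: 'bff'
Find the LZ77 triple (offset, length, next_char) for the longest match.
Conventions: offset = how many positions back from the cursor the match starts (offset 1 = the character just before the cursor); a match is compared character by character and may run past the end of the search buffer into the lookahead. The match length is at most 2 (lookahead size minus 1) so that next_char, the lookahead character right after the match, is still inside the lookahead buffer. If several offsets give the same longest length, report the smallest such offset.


Try each offset into the search buffer:
  offset=1 (pos 6, char 'f'): match length 0
  offset=2 (pos 5, char 'f'): match length 0
  offset=3 (pos 4, char 'f'): match length 0
  offset=4 (pos 3, char 'b'): match length 2
  offset=5 (pos 2, char 'f'): match length 0
  offset=6 (pos 1, char 'f'): match length 0
  offset=7 (pos 0, char 'f'): match length 0
Longest match has length 2 at offset 4.
next_char = character at position 7 + 2 = 9 -> 'f'

Best match: offset=4, length=2 (matching 'bf' starting at position 3)
LZ77 triple: (4, 2, 'f')


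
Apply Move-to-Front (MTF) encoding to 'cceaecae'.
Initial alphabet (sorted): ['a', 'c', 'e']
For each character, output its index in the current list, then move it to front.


MTF encoding:
'c': index 1 in ['a', 'c', 'e'] -> ['c', 'a', 'e']
'c': index 0 in ['c', 'a', 'e'] -> ['c', 'a', 'e']
'e': index 2 in ['c', 'a', 'e'] -> ['e', 'c', 'a']
'a': index 2 in ['e', 'c', 'a'] -> ['a', 'e', 'c']
'e': index 1 in ['a', 'e', 'c'] -> ['e', 'a', 'c']
'c': index 2 in ['e', 'a', 'c'] -> ['c', 'e', 'a']
'a': index 2 in ['c', 'e', 'a'] -> ['a', 'c', 'e']
'e': index 2 in ['a', 'c', 'e'] -> ['e', 'a', 'c']


Output: [1, 0, 2, 2, 1, 2, 2, 2]


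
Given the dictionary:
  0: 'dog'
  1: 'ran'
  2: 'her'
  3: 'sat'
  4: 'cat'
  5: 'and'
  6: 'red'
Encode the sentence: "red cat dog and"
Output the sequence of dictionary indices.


Look up each word in the dictionary:
  'red' -> 6
  'cat' -> 4
  'dog' -> 0
  'and' -> 5

Encoded: [6, 4, 0, 5]


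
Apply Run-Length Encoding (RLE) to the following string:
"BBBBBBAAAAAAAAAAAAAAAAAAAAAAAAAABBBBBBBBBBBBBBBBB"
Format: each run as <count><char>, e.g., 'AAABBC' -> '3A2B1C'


Scanning runs left to right:
  i=0: run of 'B' x 6 -> '6B'
  i=6: run of 'A' x 26 -> '26A'
  i=32: run of 'B' x 17 -> '17B'

RLE = 6B26A17B


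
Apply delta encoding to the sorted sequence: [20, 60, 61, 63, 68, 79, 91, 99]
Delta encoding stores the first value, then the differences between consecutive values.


First value: 20
Deltas:
  60 - 20 = 40
  61 - 60 = 1
  63 - 61 = 2
  68 - 63 = 5
  79 - 68 = 11
  91 - 79 = 12
  99 - 91 = 8


Delta encoded: [20, 40, 1, 2, 5, 11, 12, 8]


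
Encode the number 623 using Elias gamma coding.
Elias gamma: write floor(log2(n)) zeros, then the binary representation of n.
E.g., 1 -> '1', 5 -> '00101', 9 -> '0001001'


num_bits = floor(log2(623)) + 1 = 10
leading_zeros = num_bits - 1 = 9
binary(623) = 1001101111

Elias gamma(623) = '000000000' + '1001101111' = 0000000001001101111 (19 bits)


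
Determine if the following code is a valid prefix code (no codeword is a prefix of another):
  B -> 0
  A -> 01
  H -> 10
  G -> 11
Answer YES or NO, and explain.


Checking each pair (does one codeword prefix another?):
  B='0' vs A='01': prefix -- VIOLATION

NO -- this is NOT a valid prefix code. B (0) is a prefix of A (01).


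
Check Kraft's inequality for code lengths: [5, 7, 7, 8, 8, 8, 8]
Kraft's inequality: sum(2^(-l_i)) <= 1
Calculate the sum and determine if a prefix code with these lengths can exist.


Sum = 2^(-5) + 2^(-7) + 2^(-7) + 2^(-8) + 2^(-8) + 2^(-8) + 2^(-8)
    = 0.03125 + 0.0078125 + 0.0078125 + 0.00390625 + 0.00390625 + 0.00390625 + 0.00390625
    = 16/256 = 0.0625
Since 0.0625 <= 1, Kraft's inequality IS satisfied.
A prefix code with these lengths CAN exist.

Kraft sum = 0.0625. Satisfied.


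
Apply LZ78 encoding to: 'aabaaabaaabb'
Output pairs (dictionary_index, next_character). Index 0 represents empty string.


LZ78 encoding steps:
Dictionary: {0: ''}
Step 1: w='' (idx 0), next='a' -> output (0, 'a'), add 'a' as idx 1
Step 2: w='a' (idx 1), next='b' -> output (1, 'b'), add 'ab' as idx 2
Step 3: w='a' (idx 1), next='a' -> output (1, 'a'), add 'aa' as idx 3
Step 4: w='ab' (idx 2), next='a' -> output (2, 'a'), add 'aba' as idx 4
Step 5: w='aa' (idx 3), next='b' -> output (3, 'b'), add 'aab' as idx 5
Step 6: w='' (idx 0), next='b' -> output (0, 'b'), add 'b' as idx 6


Encoded: [(0, 'a'), (1, 'b'), (1, 'a'), (2, 'a'), (3, 'b'), (0, 'b')]


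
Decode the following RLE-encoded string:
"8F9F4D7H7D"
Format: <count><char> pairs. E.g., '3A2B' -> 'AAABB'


Expanding each <count><char> pair:
  8F -> 'FFFFFFFF'
  9F -> 'FFFFFFFFF'
  4D -> 'DDDD'
  7H -> 'HHHHHHH'
  7D -> 'DDDDDDD'

Decoded = FFFFFFFFFFFFFFFFFDDDDHHHHHHHDDDDDDD


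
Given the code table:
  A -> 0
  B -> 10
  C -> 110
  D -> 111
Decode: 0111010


Decoding:
0 -> A
111 -> D
0 -> A
10 -> B


Result: ADAB


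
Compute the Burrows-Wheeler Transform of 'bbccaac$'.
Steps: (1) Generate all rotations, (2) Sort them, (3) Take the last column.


Rotations (sorted):
  0: $bbccaac -> last char: c
  1: aac$bbcc -> last char: c
  2: ac$bbcca -> last char: a
  3: bbccaac$ -> last char: $
  4: bccaac$b -> last char: b
  5: c$bbccaa -> last char: a
  6: caac$bbc -> last char: c
  7: ccaac$bb -> last char: b


BWT = cca$bacb


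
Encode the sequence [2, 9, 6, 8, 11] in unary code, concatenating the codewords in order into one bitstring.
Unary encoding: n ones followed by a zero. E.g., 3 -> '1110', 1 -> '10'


Encode each number as n ones followed by a terminating 0:
  2 -> 110 (3 bits)
  9 -> 1111111110 (10 bits)
  6 -> 1111110 (7 bits)
  8 -> 111111110 (9 bits)
  11 -> 111111111110 (12 bits)
Total length = 3 + 10 + 7 + 9 + 12 = 41 bits.

Unary([2, 9, 6, 8, 11]) = 11011111111101111110111111110111111111110 (41 bits)


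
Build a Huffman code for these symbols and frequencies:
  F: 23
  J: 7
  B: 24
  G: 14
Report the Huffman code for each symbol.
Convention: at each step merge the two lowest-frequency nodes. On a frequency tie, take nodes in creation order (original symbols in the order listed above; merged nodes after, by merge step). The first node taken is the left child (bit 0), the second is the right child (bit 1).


Huffman tree construction:
Step 1: Merge J(7) + G(14) = 21
Step 2: Merge (J+G)(21) + F(23) = 44
Step 3: Merge B(24) + ((J+G)+F)(44) = 68
Read each symbol's code off the tree from the root (left child = 0, right child = 1).

Codes:
  F: 11 (length 2)
  J: 100 (length 3)
  B: 0 (length 1)
  G: 101 (length 3)
Average code length: 133/68 = 1.9559 bits/symbol


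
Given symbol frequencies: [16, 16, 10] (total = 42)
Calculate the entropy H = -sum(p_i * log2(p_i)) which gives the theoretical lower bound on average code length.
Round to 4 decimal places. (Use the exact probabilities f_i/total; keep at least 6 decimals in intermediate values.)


Per-symbol terms -p_i * log2(p_i) with p_i = f_i/42:
  p = 16/42 = 0.380952: log2(p) = -1.392317, -p*log2(p) = 0.530407
  p = 16/42 = 0.380952: log2(p) = -1.392317, -p*log2(p) = 0.530407
  p = 10/42 = 0.238095: log2(p) = -2.070389, -p*log2(p) = 0.492950
H = 0.530407 + 0.530407 + 0.492950 = 1.553764

H = 1.5538 bits/symbol


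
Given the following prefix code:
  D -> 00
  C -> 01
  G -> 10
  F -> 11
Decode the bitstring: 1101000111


Decoding step by step:
Bits 11 -> F
Bits 01 -> C
Bits 00 -> D
Bits 01 -> C
Bits 11 -> F


Decoded message: FCDCF


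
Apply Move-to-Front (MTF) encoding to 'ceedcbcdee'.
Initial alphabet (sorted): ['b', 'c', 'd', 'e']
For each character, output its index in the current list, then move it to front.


MTF encoding:
'c': index 1 in ['b', 'c', 'd', 'e'] -> ['c', 'b', 'd', 'e']
'e': index 3 in ['c', 'b', 'd', 'e'] -> ['e', 'c', 'b', 'd']
'e': index 0 in ['e', 'c', 'b', 'd'] -> ['e', 'c', 'b', 'd']
'd': index 3 in ['e', 'c', 'b', 'd'] -> ['d', 'e', 'c', 'b']
'c': index 2 in ['d', 'e', 'c', 'b'] -> ['c', 'd', 'e', 'b']
'b': index 3 in ['c', 'd', 'e', 'b'] -> ['b', 'c', 'd', 'e']
'c': index 1 in ['b', 'c', 'd', 'e'] -> ['c', 'b', 'd', 'e']
'd': index 2 in ['c', 'b', 'd', 'e'] -> ['d', 'c', 'b', 'e']
'e': index 3 in ['d', 'c', 'b', 'e'] -> ['e', 'd', 'c', 'b']
'e': index 0 in ['e', 'd', 'c', 'b'] -> ['e', 'd', 'c', 'b']


Output: [1, 3, 0, 3, 2, 3, 1, 2, 3, 0]


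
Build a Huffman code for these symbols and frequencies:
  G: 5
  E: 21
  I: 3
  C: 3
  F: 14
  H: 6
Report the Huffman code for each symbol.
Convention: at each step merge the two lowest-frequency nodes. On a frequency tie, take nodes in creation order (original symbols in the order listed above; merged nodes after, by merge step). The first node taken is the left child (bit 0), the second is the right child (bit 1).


Huffman tree construction:
Step 1: Merge I(3) + C(3) = 6
Step 2: Merge G(5) + H(6) = 11
Step 3: Merge (I+C)(6) + (G+H)(11) = 17
Step 4: Merge F(14) + ((I+C)+(G+H))(17) = 31
Step 5: Merge E(21) + (F+((I+C)+(G+H)))(31) = 52
Read each symbol's code off the tree from the root (left child = 0, right child = 1).

Codes:
  G: 1110 (length 4)
  E: 0 (length 1)
  I: 1100 (length 4)
  C: 1101 (length 4)
  F: 10 (length 2)
  H: 1111 (length 4)
Average code length: 117/52 = 2.2500 bits/symbol


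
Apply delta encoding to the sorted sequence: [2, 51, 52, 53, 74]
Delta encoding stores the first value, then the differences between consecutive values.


First value: 2
Deltas:
  51 - 2 = 49
  52 - 51 = 1
  53 - 52 = 1
  74 - 53 = 21


Delta encoded: [2, 49, 1, 1, 21]


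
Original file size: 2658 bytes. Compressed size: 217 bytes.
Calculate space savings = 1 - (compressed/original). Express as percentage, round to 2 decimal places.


ratio = compressed/original = 217/2658 = 0.08164
savings = 1 - ratio = 1 - 0.08164 = 0.91836
as a percentage: 0.91836 * 100 = 91.84%

Space savings = 1 - 217/2658 = 91.84%


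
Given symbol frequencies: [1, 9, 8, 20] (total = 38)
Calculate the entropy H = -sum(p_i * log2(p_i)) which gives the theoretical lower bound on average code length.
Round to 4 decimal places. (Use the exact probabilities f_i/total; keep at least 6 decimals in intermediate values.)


Per-symbol terms -p_i * log2(p_i) with p_i = f_i/38:
  p = 1/38 = 0.026316: log2(p) = -5.247928, -p*log2(p) = 0.138103
  p = 9/38 = 0.236842: log2(p) = -2.078003, -p*log2(p) = 0.492158
  p = 8/38 = 0.210526: log2(p) = -2.247928, -p*log2(p) = 0.473248
  p = 20/38 = 0.526316: log2(p) = -0.925999, -p*log2(p) = 0.487368
H = 0.138103 + 0.492158 + 0.473248 + 0.487368 = 1.590877

H = 1.5909 bits/symbol


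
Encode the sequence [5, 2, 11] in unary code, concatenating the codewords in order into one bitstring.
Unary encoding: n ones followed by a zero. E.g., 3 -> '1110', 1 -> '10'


Encode each number as n ones followed by a terminating 0:
  5 -> 111110 (6 bits)
  2 -> 110 (3 bits)
  11 -> 111111111110 (12 bits)
Total length = 6 + 3 + 12 = 21 bits.

Unary([5, 2, 11]) = 111110110111111111110 (21 bits)


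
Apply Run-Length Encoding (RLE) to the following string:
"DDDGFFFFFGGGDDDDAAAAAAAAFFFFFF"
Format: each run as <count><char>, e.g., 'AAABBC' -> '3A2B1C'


Scanning runs left to right:
  i=0: run of 'D' x 3 -> '3D'
  i=3: run of 'G' x 1 -> '1G'
  i=4: run of 'F' x 5 -> '5F'
  i=9: run of 'G' x 3 -> '3G'
  i=12: run of 'D' x 4 -> '4D'
  i=16: run of 'A' x 8 -> '8A'
  i=24: run of 'F' x 6 -> '6F'

RLE = 3D1G5F3G4D8A6F


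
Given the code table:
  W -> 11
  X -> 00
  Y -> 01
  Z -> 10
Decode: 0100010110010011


Decoding:
01 -> Y
00 -> X
01 -> Y
01 -> Y
10 -> Z
01 -> Y
00 -> X
11 -> W


Result: YXYYZYXW


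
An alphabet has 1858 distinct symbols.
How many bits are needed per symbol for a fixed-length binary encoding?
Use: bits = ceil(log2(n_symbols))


log2(1858) = 10.8595
Bracket: 2^10 = 1024 < 1858 <= 2^11 = 2048
So ceil(log2(1858)) = 11

bits = ceil(log2(1858)) = ceil(10.8595) = 11 bits


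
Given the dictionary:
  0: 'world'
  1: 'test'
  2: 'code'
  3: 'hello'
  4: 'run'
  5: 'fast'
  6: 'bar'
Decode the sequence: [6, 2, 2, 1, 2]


Look up each index in the dictionary:
  6 -> 'bar'
  2 -> 'code'
  2 -> 'code'
  1 -> 'test'
  2 -> 'code'

Decoded: "bar code code test code"


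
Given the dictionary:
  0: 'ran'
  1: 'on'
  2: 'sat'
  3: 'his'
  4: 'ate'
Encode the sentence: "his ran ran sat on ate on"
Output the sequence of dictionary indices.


Look up each word in the dictionary:
  'his' -> 3
  'ran' -> 0
  'ran' -> 0
  'sat' -> 2
  'on' -> 1
  'ate' -> 4
  'on' -> 1

Encoded: [3, 0, 0, 2, 1, 4, 1]


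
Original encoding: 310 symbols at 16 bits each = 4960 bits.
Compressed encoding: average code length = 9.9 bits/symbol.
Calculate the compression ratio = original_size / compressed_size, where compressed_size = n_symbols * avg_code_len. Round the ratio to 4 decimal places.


original_size = n_symbols * orig_bits = 310 * 16 = 4960 bits
compressed_size = n_symbols * avg_code_len = 310 * 9.9 = 3069.0 bits
ratio = original_size / compressed_size = 4960 / 3069.0 = 1.6162

Compression ratio = 1.6162


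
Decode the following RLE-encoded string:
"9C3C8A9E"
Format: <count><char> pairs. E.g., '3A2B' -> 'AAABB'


Expanding each <count><char> pair:
  9C -> 'CCCCCCCCC'
  3C -> 'CCC'
  8A -> 'AAAAAAAA'
  9E -> 'EEEEEEEEE'

Decoded = CCCCCCCCCCCCAAAAAAAAEEEEEEEEE


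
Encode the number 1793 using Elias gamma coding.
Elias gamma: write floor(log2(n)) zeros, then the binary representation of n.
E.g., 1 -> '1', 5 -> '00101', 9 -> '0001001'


num_bits = floor(log2(1793)) + 1 = 11
leading_zeros = num_bits - 1 = 10
binary(1793) = 11100000001

Elias gamma(1793) = '0000000000' + '11100000001' = 000000000011100000001 (21 bits)


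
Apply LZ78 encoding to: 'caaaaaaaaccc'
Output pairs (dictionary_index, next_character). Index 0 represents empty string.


LZ78 encoding steps:
Dictionary: {0: ''}
Step 1: w='' (idx 0), next='c' -> output (0, 'c'), add 'c' as idx 1
Step 2: w='' (idx 0), next='a' -> output (0, 'a'), add 'a' as idx 2
Step 3: w='a' (idx 2), next='a' -> output (2, 'a'), add 'aa' as idx 3
Step 4: w='aa' (idx 3), next='a' -> output (3, 'a'), add 'aaa' as idx 4
Step 5: w='aa' (idx 3), next='c' -> output (3, 'c'), add 'aac' as idx 5
Step 6: w='c' (idx 1), next='c' -> output (1, 'c'), add 'cc' as idx 6


Encoded: [(0, 'c'), (0, 'a'), (2, 'a'), (3, 'a'), (3, 'c'), (1, 'c')]


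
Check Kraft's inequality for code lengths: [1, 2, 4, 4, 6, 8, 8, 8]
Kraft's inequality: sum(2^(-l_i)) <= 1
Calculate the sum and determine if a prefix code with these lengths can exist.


Sum = 2^(-1) + 2^(-2) + 2^(-4) + 2^(-4) + 2^(-6) + 2^(-8) + 2^(-8) + 2^(-8)
    = 0.5 + 0.25 + 0.0625 + 0.0625 + 0.015625 + 0.00390625 + 0.00390625 + 0.00390625
    = 231/256 = 0.90234375
Since 0.90234375 <= 1, Kraft's inequality IS satisfied.
A prefix code with these lengths CAN exist.

Kraft sum = 0.90234375. Satisfied.


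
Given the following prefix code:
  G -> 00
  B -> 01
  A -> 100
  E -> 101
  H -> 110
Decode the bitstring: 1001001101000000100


Decoding step by step:
Bits 100 -> A
Bits 100 -> A
Bits 110 -> H
Bits 100 -> A
Bits 00 -> G
Bits 00 -> G
Bits 100 -> A


Decoded message: AAHAGGA


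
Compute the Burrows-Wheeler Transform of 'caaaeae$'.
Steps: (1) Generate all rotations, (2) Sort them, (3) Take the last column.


Rotations (sorted):
  0: $caaaeae -> last char: e
  1: aaaeae$c -> last char: c
  2: aaeae$ca -> last char: a
  3: ae$caaae -> last char: e
  4: aeae$caa -> last char: a
  5: caaaeae$ -> last char: $
  6: e$caaaea -> last char: a
  7: eae$caaa -> last char: a


BWT = ecaea$aa


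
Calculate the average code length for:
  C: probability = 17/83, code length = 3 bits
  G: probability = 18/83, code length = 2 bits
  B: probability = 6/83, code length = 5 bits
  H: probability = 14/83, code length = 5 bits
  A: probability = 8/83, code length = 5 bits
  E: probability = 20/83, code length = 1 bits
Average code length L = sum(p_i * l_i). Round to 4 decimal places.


Weighted contributions p_i * l_i:
  C: (17/83) * 3 = 51/83
  G: (18/83) * 2 = 36/83
  B: (6/83) * 5 = 30/83
  H: (14/83) * 5 = 70/83
  A: (8/83) * 5 = 40/83
  E: (20/83) * 1 = 20/83
Sum = (51 + 36 + 30 + 70 + 40 + 20)/83 = 247/83

L = 247/83 = 2.9759 bits/symbol


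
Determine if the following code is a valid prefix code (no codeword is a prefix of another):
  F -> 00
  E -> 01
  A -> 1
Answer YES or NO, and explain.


Checking each pair (does one codeword prefix another?):
  F='00' vs E='01': no prefix
  F='00' vs A='1': no prefix
  E='01' vs F='00': no prefix
  E='01' vs A='1': no prefix
  A='1' vs F='00': no prefix
  A='1' vs E='01': no prefix
No violation found over all pairs.

YES -- this is a valid prefix code. No codeword is a prefix of any other codeword.


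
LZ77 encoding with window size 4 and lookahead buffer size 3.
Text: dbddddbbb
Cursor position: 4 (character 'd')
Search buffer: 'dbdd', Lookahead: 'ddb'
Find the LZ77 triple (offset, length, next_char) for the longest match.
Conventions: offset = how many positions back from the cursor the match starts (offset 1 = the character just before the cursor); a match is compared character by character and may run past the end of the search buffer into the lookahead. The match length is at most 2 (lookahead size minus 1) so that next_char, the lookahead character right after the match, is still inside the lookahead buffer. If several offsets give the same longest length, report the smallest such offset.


Try each offset into the search buffer:
  offset=1 (pos 3, char 'd'): match length 2
  offset=2 (pos 2, char 'd'): match length 2
  offset=3 (pos 1, char 'b'): match length 0
  offset=4 (pos 0, char 'd'): match length 1
Longest match has length 2, found at offsets 1, 2; take the smallest, offset 1.
next_char = character at position 4 + 2 = 6 -> 'b'

Best match: offset=1, length=2 (matching 'dd' starting at position 3)
LZ77 triple: (1, 2, 'b')
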